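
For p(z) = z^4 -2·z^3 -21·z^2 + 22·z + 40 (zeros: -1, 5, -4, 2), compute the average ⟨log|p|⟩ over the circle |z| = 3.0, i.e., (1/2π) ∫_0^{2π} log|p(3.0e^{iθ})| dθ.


Zeros: -4, -1, 2, 5; r = 3.0.
Inside |z| < r: -1, 2. Outside (|z| ≥ r): -4, 5.
p(0) = 40, so log|p(0)| = log(40) = 3.6889.
Apply Jensen: I(r) = log|p(0)| + Σ_k log(r/|z_k|), summed over zeros inside |z| < r.
  log(r/|z_k|) for z_k = -1: log(3.0/1) = 1.0986
  log(r/|z_k|) for z_k = 2: log(3.0/2) = 0.4055
  Outside zeros (-4, 5) contribute nothing to the Jensen sum.
Sum over inside zeros: 1.5041.
I(r) = log|p(0)| + (inside sum) = 3.6889 + 1.5041 = 5.1930.
Note: since some zeros are outside |z| ≤ r, the simplified n·log(r) form does NOT apply — only the inside zeros contribute.

I(r) ≈ 5.1930.


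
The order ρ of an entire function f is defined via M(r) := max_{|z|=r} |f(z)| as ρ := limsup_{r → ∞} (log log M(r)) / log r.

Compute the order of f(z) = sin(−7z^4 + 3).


Write sin(w) = (e^{iw} ± e^{−iw})/(2 or 2i), so |sin(w)| ≤ e^{|w|}. With w = −7z^4 + 3, |w| ≤ 7r^4 + 3 on |z|=r, giving M(r) ≤ e^{7r^4 + 3} and ρ ≤ 4. For the lower bound, choose z on |z|=r with -7z^4 purely imaginary of modulus 7r^4; then |sin(−7z^4 + 3)| grows like e^{7r^4}/2, so ρ ≥ 4. Hence ρ = 4.
Therefore ρ = 4.

Order ρ = 4.


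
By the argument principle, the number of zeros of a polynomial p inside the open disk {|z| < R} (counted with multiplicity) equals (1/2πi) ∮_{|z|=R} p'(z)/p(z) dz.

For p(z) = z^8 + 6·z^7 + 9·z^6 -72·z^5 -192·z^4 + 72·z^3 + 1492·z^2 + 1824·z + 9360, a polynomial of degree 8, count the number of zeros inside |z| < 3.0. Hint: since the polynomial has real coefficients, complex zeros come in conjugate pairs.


The zeros of p are: (-3 + 3i), (-3 - 3i), (3 + 1i), (3 - 1i), (0 + 2i), (0 - 2i), (-3 + 2i), (-3 - 2i).
Their magnitudes are: 4.243, 4.243, 3.162, 3.162, 2, 2, 3.606, 3.606.
Zeros with |z| < R = 3.0: (0 + 2i), (0 - 2i).
Count = 2.
By the argument principle, (1/2πi) ∮_{|z|=R} p'(z)/p(z) dz equals exactly this count.

Number of zeros inside |z| < 3.0: 2.


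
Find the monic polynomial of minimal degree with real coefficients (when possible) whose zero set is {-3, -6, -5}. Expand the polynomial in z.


The polynomial is p(z) = ∏_{α ∈ S} (z − α), where S = {-3, -6, -5}.
Expanding the product yields: p(z) = z^3 + 14·z^2 + 63·z + 90.
The resulting polynomial has degree 3 and real coefficients as required.

p(z) = z^3 + 14·z^2 + 63·z + 90.


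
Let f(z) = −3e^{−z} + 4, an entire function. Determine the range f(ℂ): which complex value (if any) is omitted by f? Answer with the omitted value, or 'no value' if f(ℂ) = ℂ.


Little Picard bounds the complement of f(ℂ) to at most one point.
e^{−z} is never zero on ℂ, so -3·e^{−z} takes every value in ℂ ∖ {0}. Adding 4 shifts the range to ℂ ∖ {4}. Thus f omits exactly the value 4.

Omitted value: 4.


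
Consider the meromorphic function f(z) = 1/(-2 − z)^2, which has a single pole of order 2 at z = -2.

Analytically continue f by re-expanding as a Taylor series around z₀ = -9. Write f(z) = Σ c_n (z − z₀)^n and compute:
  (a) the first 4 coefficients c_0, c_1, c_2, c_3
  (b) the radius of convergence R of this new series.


Let w = z − z₀, so z = z₀ + w.
Then -2 − z = -2 − (z₀ + w) = (-2 − z₀) − w = 7 − w.
f(z) = 1/(7 − w)^2 = (1/(7)^2) · (1 − w/(7))^{−2}.
By the binomial series (1−u)^{−2} = Σ_{n≥0} C(n+1, 1) u^n for |u|<1, with u = w/(7):
  c_n = C(n+1, 1) / (7)^(n+2).
  c_0 = 1/(7)^2 = 1/49.
  c_1 = 2/(7)^3 = 2/343.
  c_2 = 3/(7)^4 = 3/2401.
  c_3 = 4/(7)^5 = 4/16807.
The series is valid for |w/d| < 1, i.e. |z − z₀| < |d|.
Radius of convergence: R = |-2 − z₀| = |7| = 7 (distance from z₀ to the singularity z = -2).

c_0 = 1/49, c_1 = 2/343, c_2 = 3/2401, c_3 = 4/16807; R = 7.


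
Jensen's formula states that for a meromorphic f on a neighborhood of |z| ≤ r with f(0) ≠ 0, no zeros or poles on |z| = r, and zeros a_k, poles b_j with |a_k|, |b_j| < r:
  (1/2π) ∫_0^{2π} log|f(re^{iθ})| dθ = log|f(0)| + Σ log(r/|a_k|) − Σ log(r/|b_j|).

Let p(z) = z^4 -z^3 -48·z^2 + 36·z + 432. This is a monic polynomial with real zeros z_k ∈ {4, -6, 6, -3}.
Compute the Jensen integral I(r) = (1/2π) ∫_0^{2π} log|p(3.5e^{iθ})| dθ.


Zeros: -6, -3, 4, 6; r = 3.5.
Inside |z| < r: -3. Outside (|z| ≥ r): -6, 4, 6.
p(0) = 432, so log|p(0)| = log(432) = 6.0684.
Apply Jensen: I(r) = log|p(0)| + Σ_k log(r/|z_k|), summed over zeros inside |z| < r.
  log(r/|z_k|) for z_k = -3: log(3.5/3) = 0.1542
  Outside zeros (-6, 4, 6) contribute nothing to the Jensen sum.
Sum over inside zeros: 0.1542.
I(r) = log|p(0)| + (inside sum) = 6.0684 + 0.1542 = 6.2226.
Note: since some zeros are outside |z| ≤ r, the simplified n·log(r) form does NOT apply — only the inside zeros contribute.

I(r) ≈ 6.2226.


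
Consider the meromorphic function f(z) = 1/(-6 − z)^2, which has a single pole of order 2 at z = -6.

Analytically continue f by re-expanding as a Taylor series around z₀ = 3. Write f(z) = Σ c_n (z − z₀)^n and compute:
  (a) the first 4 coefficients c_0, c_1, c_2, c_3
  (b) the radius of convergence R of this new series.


Let w = z − z₀, so z = z₀ + w.
Then -6 − z = -6 − (z₀ + w) = (-6 − z₀) − w = -9 − w.
f(z) = 1/(-9 − w)^2 = (1/(-9)^2) · (1 − w/(-9))^{−2}.
By the binomial series (1−u)^{−2} = Σ_{n≥0} C(n+1, 1) u^n for |u|<1, with u = w/(-9):
  c_n = C(n+1, 1) / (-9)^(n+2).
  c_0 = 1/(-9)^2 = 1/81.
  c_1 = 2/(-9)^3 = -2/729.
  c_2 = 3/(-9)^4 = 1/2187.
  c_3 = 4/(-9)^5 = -4/59049.
The series is valid for |w/d| < 1, i.e. |z − z₀| < |d|.
Radius of convergence: R = |-6 − z₀| = |-9| = 9 (distance from z₀ to the singularity z = -6).

c_0 = 1/81, c_1 = -2/729, c_2 = 1/2187, c_3 = -4/59049; R = 9.


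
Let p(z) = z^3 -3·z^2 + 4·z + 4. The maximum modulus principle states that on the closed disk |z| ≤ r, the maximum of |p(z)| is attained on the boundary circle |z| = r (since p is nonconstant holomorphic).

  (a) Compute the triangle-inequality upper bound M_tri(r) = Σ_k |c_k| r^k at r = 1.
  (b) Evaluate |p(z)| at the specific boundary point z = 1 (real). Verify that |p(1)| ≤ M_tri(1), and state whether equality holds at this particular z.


Coefficients: c_0 = 4, c_1 = 4, c_2 = -3, c_3 = 1. Radius r = 1.
Part (a). Triangle bound: M_tri(r) = Σ_k |c_k| r^k
  = |4|·1^0 + |4|·1^1 + |-3|·1^2 + |1|·1^3
  = 4 + 4 + 3 + 1 = 12.
This bounds M(r) := max_{|z|=r} |p(z)| from above; equality holds iff all terms c_k z^k can be made to align in phase at a single z on |z|=r.
Part (b). At z = 1 (real, on the circle |z| = r):
  p(1) = (4)·1^0 + (4)·1^1 + (-3)·1^2 + (1)·1^3 = 6.
  |p(1)| = 6.
Check: |p(1)| = 6 ≤ 12 = M_tri(1). ✓ Equality does not hold at z = 1 (the coefficients have mixed signs, so the terms do not all align in phase there).

M_tri(1) = 12; |p(1)| = 6; equality at z=1: no.


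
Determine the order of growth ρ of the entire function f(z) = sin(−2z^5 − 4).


Write sin(w) = (e^{iw} ± e^{−iw})/(2 or 2i), so |sin(w)| ≤ e^{|w|}. With w = −2z^5 − 4, |w| ≤ 2r^5 + 4 on |z|=r, giving M(r) ≤ e^{2r^5 + 4} and ρ ≤ 5. For the lower bound, choose z on |z|=r with -2z^5 purely imaginary of modulus 2r^5; then |sin(−2z^5 − 4)| grows like e^{2r^5}/2, so ρ ≥ 5. Hence ρ = 5.
Therefore ρ = 5.

Order ρ = 5.


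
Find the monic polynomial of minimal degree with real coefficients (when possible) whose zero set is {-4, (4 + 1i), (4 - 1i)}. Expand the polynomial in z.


The polynomial is p(z) = ∏_{α ∈ S} (z − α), where S = {-4, (4 + 1i), (4 - 1i)}.
Expanding the product yields: p(z) = z^3 -4·z^2 -15·z + 68.
Note conjugate pairs combine to real quadratics: (z − (4+1i))(z − (4−1i)) = z² − 8z + 17.
The resulting polynomial has degree 3 and real coefficients as required.

p(z) = z^3 -4·z^2 -15·z + 68.


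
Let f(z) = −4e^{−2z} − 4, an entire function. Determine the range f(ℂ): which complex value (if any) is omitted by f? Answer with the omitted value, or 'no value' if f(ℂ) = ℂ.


Little Picard bounds the complement of f(ℂ) to at most one point.
e^{−2z} is never zero on ℂ, so -4·e^{−2z} takes every value in ℂ ∖ {0}. Adding -4 shifts the range to ℂ ∖ {-4}. Thus f omits exactly the value -4.

Omitted value: -4.


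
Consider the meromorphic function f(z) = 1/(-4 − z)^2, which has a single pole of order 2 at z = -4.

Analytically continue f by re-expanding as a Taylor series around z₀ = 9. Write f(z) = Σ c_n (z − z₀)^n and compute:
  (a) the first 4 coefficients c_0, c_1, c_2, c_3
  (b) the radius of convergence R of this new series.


Let w = z − z₀, so z = z₀ + w.
Then -4 − z = -4 − (z₀ + w) = (-4 − z₀) − w = -13 − w.
f(z) = 1/(-13 − w)^2 = (1/(-13)^2) · (1 − w/(-13))^{−2}.
By the binomial series (1−u)^{−2} = Σ_{n≥0} C(n+1, 1) u^n for |u|<1, with u = w/(-13):
  c_n = C(n+1, 1) / (-13)^(n+2).
  c_0 = 1/(-13)^2 = 1/169.
  c_1 = 2/(-13)^3 = -2/2197.
  c_2 = 3/(-13)^4 = 3/28561.
  c_3 = 4/(-13)^5 = -4/371293.
The series is valid for |w/d| < 1, i.e. |z − z₀| < |d|.
Radius of convergence: R = |-4 − z₀| = |-13| = 13 (distance from z₀ to the singularity z = -4).

c_0 = 1/169, c_1 = -2/2197, c_2 = 3/28561, c_3 = -4/371293; R = 13.


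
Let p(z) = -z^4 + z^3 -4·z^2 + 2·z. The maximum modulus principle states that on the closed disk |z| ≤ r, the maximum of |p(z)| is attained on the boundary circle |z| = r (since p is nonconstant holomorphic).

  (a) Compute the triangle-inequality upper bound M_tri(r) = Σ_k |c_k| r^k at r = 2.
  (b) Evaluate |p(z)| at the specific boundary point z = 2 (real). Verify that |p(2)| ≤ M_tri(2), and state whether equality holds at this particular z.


Coefficients: c_0 = 0, c_1 = 2, c_2 = -4, c_3 = 1, c_4 = -1. Radius r = 2.
Part (a). Triangle bound: M_tri(r) = Σ_k |c_k| r^k
  = |0|·2^0 + |2|·2^1 + |-4|·2^2 + |1|·2^3 + |-1|·2^4
  = 0 + 4 + 16 + 8 + 16 = 44.
This bounds M(r) := max_{|z|=r} |p(z)| from above; equality holds iff all terms c_k z^k can be made to align in phase at a single z on |z|=r.
Part (b). At z = 2 (real, on the circle |z| = r):
  p(2) = (0)·2^0 + (2)·2^1 + (-4)·2^2 + (1)·2^3 + (-1)·2^4 = -20.
  |p(2)| = 20.
Check: |p(2)| = 20 ≤ 44 = M_tri(2). ✓ Equality does not hold at z = 2 (the coefficients have mixed signs, so the terms do not all align in phase there).

M_tri(2) = 44; |p(2)| = 20; equality at z=2: no.


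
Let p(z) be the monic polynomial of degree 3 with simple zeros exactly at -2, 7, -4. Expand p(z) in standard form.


The polynomial is p(z) = ∏_{α ∈ S} (z − α), where S = {-2, 7, -4}.
Expanding the product yields: p(z) = z^3 -z^2 -34·z -56.
The resulting polynomial has degree 3 and real coefficients as required.

p(z) = z^3 -z^2 -34·z -56.


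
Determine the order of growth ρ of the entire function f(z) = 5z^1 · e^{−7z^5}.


M(r) = max_{|z|=r} |5|·|z|^1·|e^{−7z^5}| = 5·r^1 · e^{7r^5} (the factors attain their maxima compatibly on |z|=r). Then log M(r) = log 5 + 1·log r + 7r^5, dominated by the last term, so log log M(r) ~ 5·log r. The polynomial factor 5z^1 contributes only a log r term and does not affect the order. ρ = 5.
Therefore ρ = 5.

Order ρ = 5.


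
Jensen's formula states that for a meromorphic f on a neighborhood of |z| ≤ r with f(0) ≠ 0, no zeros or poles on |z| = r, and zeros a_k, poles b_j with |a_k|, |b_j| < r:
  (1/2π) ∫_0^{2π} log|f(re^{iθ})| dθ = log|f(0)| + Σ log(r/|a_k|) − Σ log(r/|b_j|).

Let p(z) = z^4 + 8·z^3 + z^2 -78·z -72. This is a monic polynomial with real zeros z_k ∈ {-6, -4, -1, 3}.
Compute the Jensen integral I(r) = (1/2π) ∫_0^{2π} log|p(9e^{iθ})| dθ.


Zeros: -6, -4, -1, 3; r = 9.
Inside |z| < r: -6, -4, -1, 3. Outside (|z| ≥ r): ∅.
p(0) = -72, so log|p(0)| = log(72) = 4.2767.
Apply Jensen: I(r) = log|p(0)| + Σ_k log(r/|z_k|), summed over zeros inside |z| < r.
  log(r/|z_k|) for z_k = -6: log(9/6) = 0.4055
  log(r/|z_k|) for z_k = -4: log(9/4) = 0.8109
  log(r/|z_k|) for z_k = -1: log(9/1) = 2.1972
  log(r/|z_k|) for z_k = 3: log(9/3) = 1.0986
Sum over inside zeros: 4.5122.
I(r) = log|p(0)| + (inside sum) = 4.2767 + 4.5122 = 8.7889.
Closed form (all zeros inside, monic): I(r) = n·log(r) = 4·log(9) = 8.7889. ✓

I(r) ≈ 8.7889.


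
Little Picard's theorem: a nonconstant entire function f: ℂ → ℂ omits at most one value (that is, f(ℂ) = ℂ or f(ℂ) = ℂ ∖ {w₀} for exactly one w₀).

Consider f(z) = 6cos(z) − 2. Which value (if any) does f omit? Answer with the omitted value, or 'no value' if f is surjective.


Little Picard bounds the complement of f(ℂ) to at most one point.
cos is entire and surjective onto ℂ: for every w ∈ ℂ, cos(ζ) = w has a solution ζ ∈ ℂ (e.g., via the complex inverse arccos). With ζ = z this gives z = ζ/(1). Then 6·cos(z) takes every value in 6·ℂ = ℂ, and adding -2 is a bijection of ℂ. So f is surjective and omits no value. (Note: only on the real line is cos bounded by [−1, 1].)

Omitted value: no value.


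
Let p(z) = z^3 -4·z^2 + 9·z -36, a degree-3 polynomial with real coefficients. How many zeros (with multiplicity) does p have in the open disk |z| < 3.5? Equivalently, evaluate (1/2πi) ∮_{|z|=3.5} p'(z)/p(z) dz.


The zeros of p are: 4, (0 + 3i), (0 - 3i).
Their magnitudes are: 4, 3, 3.
Zeros with |z| < R = 3.5: (0 + 3i), (0 - 3i).
Count = 2.
By the argument principle, (1/2πi) ∮_{|z|=R} p'(z)/p(z) dz equals exactly this count.

Number of zeros inside |z| < 3.5: 2.


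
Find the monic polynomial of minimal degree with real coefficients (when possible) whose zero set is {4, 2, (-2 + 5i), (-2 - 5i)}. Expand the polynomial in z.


The polynomial is p(z) = ∏_{α ∈ S} (z − α), where S = {4, 2, (-2 + 5i), (-2 - 5i)}.
Expanding the product yields: p(z) = z^4 -2·z^3 + 13·z^2 -142·z + 232.
Note conjugate pairs combine to real quadratics: (z − (-2+5i))(z − (-2−5i)) = z² + 4z + 29.
The resulting polynomial has degree 4 and real coefficients as required.

p(z) = z^4 -2·z^3 + 13·z^2 -142·z + 232.


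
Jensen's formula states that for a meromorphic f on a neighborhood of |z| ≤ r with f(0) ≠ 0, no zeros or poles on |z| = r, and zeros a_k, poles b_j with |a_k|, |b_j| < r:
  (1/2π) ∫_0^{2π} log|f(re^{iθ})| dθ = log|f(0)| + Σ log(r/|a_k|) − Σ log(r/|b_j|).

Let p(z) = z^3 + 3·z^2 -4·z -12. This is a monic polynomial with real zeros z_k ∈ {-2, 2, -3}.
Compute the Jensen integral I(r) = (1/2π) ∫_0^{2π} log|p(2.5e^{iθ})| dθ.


Zeros: -3, -2, 2; r = 2.5.
Inside |z| < r: -2, 2. Outside (|z| ≥ r): -3.
p(0) = -12, so log|p(0)| = log(12) = 2.4849.
Apply Jensen: I(r) = log|p(0)| + Σ_k log(r/|z_k|), summed over zeros inside |z| < r.
  log(r/|z_k|) for z_k = -2: log(2.5/2) = 0.2231
  log(r/|z_k|) for z_k = 2: log(2.5/2) = 0.2231
  Outside zeros (-3) contribute nothing to the Jensen sum.
Sum over inside zeros: 0.4463.
I(r) = log|p(0)| + (inside sum) = 2.4849 + 0.4463 = 2.9312.
Note: since some zeros are outside |z| ≤ r, the simplified n·log(r) form does NOT apply — only the inside zeros contribute.

I(r) ≈ 2.9312.


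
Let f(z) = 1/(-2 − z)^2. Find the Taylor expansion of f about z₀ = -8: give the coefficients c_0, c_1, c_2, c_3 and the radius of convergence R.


Let w = z − z₀, so z = z₀ + w.
Then -2 − z = -2 − (z₀ + w) = (-2 − z₀) − w = 6 − w.
f(z) = 1/(6 − w)^2 = (1/(6)^2) · (1 − w/(6))^{−2}.
By the binomial series (1−u)^{−2} = Σ_{n≥0} C(n+1, 1) u^n for |u|<1, with u = w/(6):
  c_n = C(n+1, 1) / (6)^(n+2).
  c_0 = 1/(6)^2 = 1/36.
  c_1 = 2/(6)^3 = 1/108.
  c_2 = 3/(6)^4 = 1/432.
  c_3 = 4/(6)^5 = 1/1944.
The series is valid for |w/d| < 1, i.e. |z − z₀| < |d|.
Radius of convergence: R = |-2 − z₀| = |6| = 6 (distance from z₀ to the singularity z = -2).

c_0 = 1/36, c_1 = 1/108, c_2 = 1/432, c_3 = 1/1944; R = 6.


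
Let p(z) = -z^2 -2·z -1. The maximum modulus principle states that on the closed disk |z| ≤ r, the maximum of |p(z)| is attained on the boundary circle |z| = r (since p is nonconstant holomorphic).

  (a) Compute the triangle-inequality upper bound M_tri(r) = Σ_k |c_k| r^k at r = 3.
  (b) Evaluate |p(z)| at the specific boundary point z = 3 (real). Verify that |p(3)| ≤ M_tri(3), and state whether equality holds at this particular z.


Coefficients: c_0 = -1, c_1 = -2, c_2 = -1. Radius r = 3.
Part (a). Triangle bound: M_tri(r) = Σ_k |c_k| r^k
  = |-1|·3^0 + |-2|·3^1 + |-1|·3^2
  = 1 + 6 + 9 = 16.
This bounds M(r) := max_{|z|=r} |p(z)| from above; equality holds iff all terms c_k z^k can be made to align in phase at a single z on |z|=r.
Part (b). At z = 3 (real, on the circle |z| = r):
  p(3) = (-1)·3^0 + (-2)·3^1 + (-1)·3^2 = -16.
  |p(3)| = 16.
Since all nonzero coefficients share the same sign, |p(3)| = 16 = M_tri(3); the triangle bound is attained at z = 3, so in fact M(r) = 16.

M_tri(3) = 16; |p(3)| = 16; equality at z=3: yes.


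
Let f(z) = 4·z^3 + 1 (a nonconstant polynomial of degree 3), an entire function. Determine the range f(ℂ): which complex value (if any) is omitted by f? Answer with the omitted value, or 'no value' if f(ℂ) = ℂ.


Little Picard bounds the complement of f(ℂ) to at most one point.
For every w ∈ ℂ, the equation p(z) − w = 0 is a nonconstant polynomial in z and hence has at least one root by the fundamental theorem of algebra. So p is surjective onto ℂ, omitting no value.

Omitted value: no value.


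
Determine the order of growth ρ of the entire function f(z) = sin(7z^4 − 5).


Write sin(w) = (e^{iw} ± e^{−iw})/(2 or 2i), so |sin(w)| ≤ e^{|w|}. With w = 7z^4 − 5, |w| ≤ 7r^4 + 5 on |z|=r, giving M(r) ≤ e^{7r^4 + 5} and ρ ≤ 4. For the lower bound, choose z on |z|=r with 7z^4 purely imaginary of modulus 7r^4; then |sin(7z^4 − 5)| grows like e^{7r^4}/2, so ρ ≥ 4. Hence ρ = 4.
Therefore ρ = 4.

Order ρ = 4.


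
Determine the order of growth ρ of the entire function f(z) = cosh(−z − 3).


cosh(w) is a linear combination of e^{iw} and e^{−iw} (or e^w, e^{−w} in the hyperbolic case), so |cosh(w)| ≤ e^{|w|}. With w = −z − 3, |w| ≤ 1|z| + 3 = 1r + 3 on |z| = r, giving M(r) ≤ e^{1r + 3}, so ρ ≤ 1. On a suitable ray (z = it for sin/cos; z = t for sinh/cosh, t real → ∞), |cosh(−z − 3)| grows like e^{1|t|}/2, so ρ ≥ 1. Hence ρ = 1.
Therefore ρ = 1.

Order ρ = 1.


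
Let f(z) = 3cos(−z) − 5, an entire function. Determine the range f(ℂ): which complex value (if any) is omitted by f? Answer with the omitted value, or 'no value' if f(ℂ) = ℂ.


Little Picard bounds the complement of f(ℂ) to at most one point.
cos is entire and surjective onto ℂ: for every w ∈ ℂ, cos(ζ) = w has a solution ζ ∈ ℂ (e.g., via the complex inverse arccos). With ζ = −z this gives z = ζ/(-1). Then 3·cos(−z) takes every value in 3·ℂ = ℂ, and adding -5 is a bijection of ℂ. So f is surjective and omits no value. (Note: only on the real line is cos bounded by [−1, 1].)

Omitted value: no value.


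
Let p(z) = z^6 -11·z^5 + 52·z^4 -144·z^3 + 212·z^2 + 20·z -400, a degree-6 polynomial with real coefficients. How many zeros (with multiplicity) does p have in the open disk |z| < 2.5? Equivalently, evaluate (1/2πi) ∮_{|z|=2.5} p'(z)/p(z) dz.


The zeros of p are: (3 + 1i), (3 - 1i), 4, (1 + 3i), (1 - 3i), -1.
Their magnitudes are: 3.162, 3.162, 4, 3.162, 3.162, 1.
Zeros with |z| < R = 2.5: -1.
Count = 1.
By the argument principle, (1/2πi) ∮_{|z|=R} p'(z)/p(z) dz equals exactly this count.

Number of zeros inside |z| < 2.5: 1.


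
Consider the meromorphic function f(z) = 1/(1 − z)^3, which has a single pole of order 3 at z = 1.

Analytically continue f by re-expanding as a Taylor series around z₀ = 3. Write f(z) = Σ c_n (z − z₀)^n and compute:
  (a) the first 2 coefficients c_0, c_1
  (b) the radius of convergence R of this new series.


Let w = z − z₀, so z = z₀ + w.
Then 1 − z = 1 − (z₀ + w) = (1 − z₀) − w = -2 − w.
f(z) = 1/(-2 − w)^3 = (1/(-2)^3) · (1 − w/(-2))^{−3}.
By the binomial series (1−u)^{−3} = Σ_{n≥0} C(n+2, 2) u^n for |u|<1, with u = w/(-2):
  c_n = C(n+2, 2) / (-2)^(n+3).
  c_0 = 1/(-2)^3 = -1/8.
  c_1 = 3/(-2)^4 = 3/16.
The series is valid for |w/d| < 1, i.e. |z − z₀| < |d|.
Radius of convergence: R = |1 − z₀| = |-2| = 2 (distance from z₀ to the singularity z = 1).

c_0 = -1/8, c_1 = 3/16; R = 2.


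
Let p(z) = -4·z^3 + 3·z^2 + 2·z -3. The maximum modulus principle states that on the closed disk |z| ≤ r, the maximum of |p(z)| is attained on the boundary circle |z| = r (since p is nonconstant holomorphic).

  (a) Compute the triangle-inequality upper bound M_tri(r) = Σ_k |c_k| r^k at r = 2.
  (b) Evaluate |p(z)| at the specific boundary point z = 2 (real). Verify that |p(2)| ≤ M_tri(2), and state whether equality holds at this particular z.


Coefficients: c_0 = -3, c_1 = 2, c_2 = 3, c_3 = -4. Radius r = 2.
Part (a). Triangle bound: M_tri(r) = Σ_k |c_k| r^k
  = |-3|·2^0 + |2|·2^1 + |3|·2^2 + |-4|·2^3
  = 3 + 4 + 12 + 32 = 51.
This bounds M(r) := max_{|z|=r} |p(z)| from above; equality holds iff all terms c_k z^k can be made to align in phase at a single z on |z|=r.
Part (b). At z = 2 (real, on the circle |z| = r):
  p(2) = (-3)·2^0 + (2)·2^1 + (3)·2^2 + (-4)·2^3 = -19.
  |p(2)| = 19.
Check: |p(2)| = 19 ≤ 51 = M_tri(2). ✓ Equality does not hold at z = 2 (the coefficients have mixed signs, so the terms do not all align in phase there).

M_tri(2) = 51; |p(2)| = 19; equality at z=2: no.


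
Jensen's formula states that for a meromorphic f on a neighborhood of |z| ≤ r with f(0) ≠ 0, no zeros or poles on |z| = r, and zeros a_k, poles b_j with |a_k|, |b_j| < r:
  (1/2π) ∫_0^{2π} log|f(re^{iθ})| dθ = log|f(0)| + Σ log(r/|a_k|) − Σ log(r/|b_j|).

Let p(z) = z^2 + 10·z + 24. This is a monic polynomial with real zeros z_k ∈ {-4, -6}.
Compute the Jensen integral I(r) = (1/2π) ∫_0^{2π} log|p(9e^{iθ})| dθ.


Zeros: -6, -4; r = 9.
Inside |z| < r: -6, -4. Outside (|z| ≥ r): ∅.
p(0) = 24, so log|p(0)| = log(24) = 3.1781.
Apply Jensen: I(r) = log|p(0)| + Σ_k log(r/|z_k|), summed over zeros inside |z| < r.
  log(r/|z_k|) for z_k = -4: log(9/4) = 0.8109
  log(r/|z_k|) for z_k = -6: log(9/6) = 0.4055
Sum over inside zeros: 1.2164.
I(r) = log|p(0)| + (inside sum) = 3.1781 + 1.2164 = 4.3944.
Closed form (all zeros inside, monic): I(r) = n·log(r) = 2·log(9) = 4.3944. ✓

I(r) ≈ 4.3944.


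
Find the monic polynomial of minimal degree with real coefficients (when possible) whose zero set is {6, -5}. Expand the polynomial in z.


The polynomial is p(z) = ∏_{α ∈ S} (z − α), where S = {6, -5}.
Expanding the product yields: p(z) = z^2 -z -30.
The resulting polynomial has degree 2 and real coefficients as required.

p(z) = z^2 -z -30.


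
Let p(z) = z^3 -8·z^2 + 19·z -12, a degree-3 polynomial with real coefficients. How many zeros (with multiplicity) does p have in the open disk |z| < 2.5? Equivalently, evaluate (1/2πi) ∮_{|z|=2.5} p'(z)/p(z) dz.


The zeros of p are: 4, 3, 1.
Their magnitudes are: 4, 3, 1.
Zeros with |z| < R = 2.5: 1.
Count = 1.
By the argument principle, (1/2πi) ∮_{|z|=R} p'(z)/p(z) dz equals exactly this count.

Number of zeros inside |z| < 2.5: 1.


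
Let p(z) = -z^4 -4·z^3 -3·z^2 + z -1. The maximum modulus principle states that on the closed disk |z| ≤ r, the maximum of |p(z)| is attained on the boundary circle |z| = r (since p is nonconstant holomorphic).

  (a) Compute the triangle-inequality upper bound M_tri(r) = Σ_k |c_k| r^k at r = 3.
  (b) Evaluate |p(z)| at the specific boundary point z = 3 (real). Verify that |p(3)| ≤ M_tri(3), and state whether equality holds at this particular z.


Coefficients: c_0 = -1, c_1 = 1, c_2 = -3, c_3 = -4, c_4 = -1. Radius r = 3.
Part (a). Triangle bound: M_tri(r) = Σ_k |c_k| r^k
  = |-1|·3^0 + |1|·3^1 + |-3|·3^2 + |-4|·3^3 + |-1|·3^4
  = 1 + 3 + 27 + 108 + 81 = 220.
This bounds M(r) := max_{|z|=r} |p(z)| from above; equality holds iff all terms c_k z^k can be made to align in phase at a single z on |z|=r.
Part (b). At z = 3 (real, on the circle |z| = r):
  p(3) = (-1)·3^0 + (1)·3^1 + (-3)·3^2 + (-4)·3^3 + (-1)·3^4 = -214.
  |p(3)| = 214.
Check: |p(3)| = 214 ≤ 220 = M_tri(3). ✓ Equality does not hold at z = 3 (the coefficients have mixed signs, so the terms do not all align in phase there).

M_tri(3) = 220; |p(3)| = 214; equality at z=3: no.


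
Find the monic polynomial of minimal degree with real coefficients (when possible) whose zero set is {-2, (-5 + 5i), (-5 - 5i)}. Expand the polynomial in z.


The polynomial is p(z) = ∏_{α ∈ S} (z − α), where S = {-2, (-5 + 5i), (-5 - 5i)}.
Expanding the product yields: p(z) = z^3 + 12·z^2 + 70·z + 100.
Note conjugate pairs combine to real quadratics: (z − (-5+5i))(z − (-5−5i)) = z² + 10z + 50.
The resulting polynomial has degree 3 and real coefficients as required.

p(z) = z^3 + 12·z^2 + 70·z + 100.


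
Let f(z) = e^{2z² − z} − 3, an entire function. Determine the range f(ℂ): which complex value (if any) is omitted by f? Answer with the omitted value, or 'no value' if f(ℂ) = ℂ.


Little Picard bounds the complement of f(ℂ) to at most one point.
The exponent g(z) = 2z² − z is a nonconstant polynomial, hence surjective onto ℂ. So e^{g(z)} takes every value in {e^w : w ∈ ℂ} = ℂ ∖ {0}. Adding -3 shifts the range to ℂ ∖ {-3}. f omits exactly -3.

Omitted value: -3.


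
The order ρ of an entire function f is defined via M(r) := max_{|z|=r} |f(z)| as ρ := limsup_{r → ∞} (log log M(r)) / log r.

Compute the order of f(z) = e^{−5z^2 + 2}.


|e^{−5z^2 + 2}| = e^{Re(-5·z^2) + 2} ≤ e^{5|z|^2 + 2} = e^{5r^2 + 2} on |z| = r, so ρ ≤ 2. Choosing z on |z|=r so that -5·z^2 is real positive (always possible by picking arg z appropriately) gives |f(z)| = e^{5r^2 + 2}, matching the bound. The additive constant 2 does not affect log log M(r) ~ 2·log r. Hence ρ = 2.
Therefore ρ = 2.

Order ρ = 2.


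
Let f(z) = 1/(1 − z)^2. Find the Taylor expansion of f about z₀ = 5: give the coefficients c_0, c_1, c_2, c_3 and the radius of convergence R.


Let w = z − z₀, so z = z₀ + w.
Then 1 − z = 1 − (z₀ + w) = (1 − z₀) − w = -4 − w.
f(z) = 1/(-4 − w)^2 = (1/(-4)^2) · (1 − w/(-4))^{−2}.
By the binomial series (1−u)^{−2} = Σ_{n≥0} C(n+1, 1) u^n for |u|<1, with u = w/(-4):
  c_n = C(n+1, 1) / (-4)^(n+2).
  c_0 = 1/(-4)^2 = 1/16.
  c_1 = 2/(-4)^3 = -1/32.
  c_2 = 3/(-4)^4 = 3/256.
  c_3 = 4/(-4)^5 = -1/256.
The series is valid for |w/d| < 1, i.e. |z − z₀| < |d|.
Radius of convergence: R = |1 − z₀| = |-4| = 4 (distance from z₀ to the singularity z = 1).

c_0 = 1/16, c_1 = -1/32, c_2 = 3/256, c_3 = -1/256; R = 4.


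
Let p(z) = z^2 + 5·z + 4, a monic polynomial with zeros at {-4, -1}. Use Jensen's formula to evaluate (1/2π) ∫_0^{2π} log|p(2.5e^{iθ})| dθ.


Zeros: -4, -1; r = 2.5.
Inside |z| < r: -1. Outside (|z| ≥ r): -4.
p(0) = 4, so log|p(0)| = log(4) = 1.3863.
Apply Jensen: I(r) = log|p(0)| + Σ_k log(r/|z_k|), summed over zeros inside |z| < r.
  log(r/|z_k|) for z_k = -1: log(2.5/1) = 0.9163
  Outside zeros (-4) contribute nothing to the Jensen sum.
Sum over inside zeros: 0.9163.
I(r) = log|p(0)| + (inside sum) = 1.3863 + 0.9163 = 2.3026.
Note: since some zeros are outside |z| ≤ r, the simplified n·log(r) form does NOT apply — only the inside zeros contribute.

I(r) ≈ 2.3026.


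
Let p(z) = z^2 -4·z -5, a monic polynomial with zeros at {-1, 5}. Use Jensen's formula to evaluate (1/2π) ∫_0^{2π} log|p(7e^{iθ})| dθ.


Zeros: -1, 5; r = 7.
Inside |z| < r: -1, 5. Outside (|z| ≥ r): ∅.
p(0) = -5, so log|p(0)| = log(5) = 1.6094.
Apply Jensen: I(r) = log|p(0)| + Σ_k log(r/|z_k|), summed over zeros inside |z| < r.
  log(r/|z_k|) for z_k = -1: log(7/1) = 1.9459
  log(r/|z_k|) for z_k = 5: log(7/5) = 0.3365
Sum over inside zeros: 2.2824.
I(r) = log|p(0)| + (inside sum) = 1.6094 + 2.2824 = 3.8918.
Closed form (all zeros inside, monic): I(r) = n·log(r) = 2·log(7) = 3.8918. ✓

I(r) ≈ 3.8918.


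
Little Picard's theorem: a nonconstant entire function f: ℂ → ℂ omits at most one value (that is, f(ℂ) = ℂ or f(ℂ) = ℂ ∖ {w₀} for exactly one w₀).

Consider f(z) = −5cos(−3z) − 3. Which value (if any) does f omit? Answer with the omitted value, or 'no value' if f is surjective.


Little Picard bounds the complement of f(ℂ) to at most one point.
cos is entire and surjective onto ℂ: for every w ∈ ℂ, cos(ζ) = w has a solution ζ ∈ ℂ (e.g., via the complex inverse arccos). With ζ = −3z this gives z = ζ/(-3). Then -5·cos(−3z) takes every value in -5·ℂ = ℂ, and adding -3 is a bijection of ℂ. So f is surjective and omits no value. (Note: only on the real line is cos bounded by [−1, 1].)

Omitted value: no value.


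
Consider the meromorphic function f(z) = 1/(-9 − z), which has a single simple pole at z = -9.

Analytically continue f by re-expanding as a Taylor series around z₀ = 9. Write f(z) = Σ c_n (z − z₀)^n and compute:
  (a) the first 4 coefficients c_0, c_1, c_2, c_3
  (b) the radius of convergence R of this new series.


Let w = z − z₀, so z = z₀ + w.
Then -9 − z = -9 − (z₀ + w) = (-9 − z₀) − w = -18 − w.
f(z) = 1/(-18 − w) = (1/(-18)) · 1/(1 − w/(-18)) = Σ_{n≥0} w^n / (-18)^(n+1).
So c_n = 1/(-18)^(n+1):
  c_0 = 1/(-18)^1 = -1/18.
  c_1 = 1/(-18)^2 = 1/324.
  c_2 = 1/(-18)^3 = -1/5832.
  c_3 = 1/(-18)^4 = 1/104976.
The series is valid for |w/d| < 1, i.e. |z − z₀| < |d|.
Radius of convergence: R = |-9 − z₀| = |-18| = 18 (distance from z₀ to the singularity z = -9).

c_0 = -1/18, c_1 = 1/324, c_2 = -1/5832, c_3 = 1/104976; R = 18.


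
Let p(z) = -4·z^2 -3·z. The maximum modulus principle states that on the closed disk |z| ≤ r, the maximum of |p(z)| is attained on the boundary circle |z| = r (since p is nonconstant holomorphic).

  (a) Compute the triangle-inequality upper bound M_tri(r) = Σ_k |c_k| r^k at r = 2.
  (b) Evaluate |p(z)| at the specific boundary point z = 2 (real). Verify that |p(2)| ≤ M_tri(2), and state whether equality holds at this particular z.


Coefficients: c_0 = 0, c_1 = -3, c_2 = -4. Radius r = 2.
Part (a). Triangle bound: M_tri(r) = Σ_k |c_k| r^k
  = |0|·2^0 + |-3|·2^1 + |-4|·2^2
  = 0 + 6 + 16 = 22.
This bounds M(r) := max_{|z|=r} |p(z)| from above; equality holds iff all terms c_k z^k can be made to align in phase at a single z on |z|=r.
Part (b). At z = 2 (real, on the circle |z| = r):
  p(2) = (0)·2^0 + (-3)·2^1 + (-4)·2^2 = -22.
  |p(2)| = 22.
Since all nonzero coefficients share the same sign, |p(2)| = 22 = M_tri(2); the triangle bound is attained at z = 2, so in fact M(r) = 22.

M_tri(2) = 22; |p(2)| = 22; equality at z=2: yes.


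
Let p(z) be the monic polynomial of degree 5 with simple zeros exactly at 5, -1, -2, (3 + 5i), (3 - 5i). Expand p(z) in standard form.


The polynomial is p(z) = ∏_{α ∈ S} (z − α), where S = {5, -1, -2, (3 + 5i), (3 - 5i)}.
Expanding the product yields: p(z) = z^5 -8·z^4 + 33·z^3 -382·z -340.
Note conjugate pairs combine to real quadratics: (z − (3+5i))(z − (3−5i)) = z² − 6z + 34.
The resulting polynomial has degree 5 and real coefficients as required.

p(z) = z^5 -8·z^4 + 33·z^3 -382·z -340.


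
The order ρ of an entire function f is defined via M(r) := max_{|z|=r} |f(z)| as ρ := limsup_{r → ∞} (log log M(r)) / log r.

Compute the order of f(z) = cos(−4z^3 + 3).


Write cos(w) = (e^{iw} ± e^{−iw})/(2 or 2i), so |cos(w)| ≤ e^{|w|}. With w = −4z^3 + 3, |w| ≤ 4r^3 + 3 on |z|=r, giving M(r) ≤ e^{4r^3 + 3} and ρ ≤ 3. For the lower bound, choose z on |z|=r with -4z^3 purely imaginary of modulus 4r^3; then |cos(−4z^3 + 3)| grows like e^{4r^3}/2, so ρ ≥ 3. Hence ρ = 3.
Therefore ρ = 3.

Order ρ = 3.


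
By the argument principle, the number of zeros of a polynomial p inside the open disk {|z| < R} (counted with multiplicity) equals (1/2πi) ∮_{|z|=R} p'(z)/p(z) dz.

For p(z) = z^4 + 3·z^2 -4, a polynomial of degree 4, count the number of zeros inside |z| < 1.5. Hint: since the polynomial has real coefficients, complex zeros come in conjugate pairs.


The zeros of p are: (0 + 2i), (0 - 2i), 1, -1.
Their magnitudes are: 2, 2, 1, 1.
Zeros with |z| < R = 1.5: 1, -1.
Count = 2.
By the argument principle, (1/2πi) ∮_{|z|=R} p'(z)/p(z) dz equals exactly this count.

Number of zeros inside |z| < 1.5: 2.


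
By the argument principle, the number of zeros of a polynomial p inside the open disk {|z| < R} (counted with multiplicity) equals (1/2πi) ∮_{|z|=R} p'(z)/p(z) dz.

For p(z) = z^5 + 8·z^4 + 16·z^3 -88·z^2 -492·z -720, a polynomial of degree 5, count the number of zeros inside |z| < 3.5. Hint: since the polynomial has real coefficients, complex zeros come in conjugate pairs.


The zeros of p are: (-3 + 1i), (-3 - 1i), (-3 + 3i), (-3 - 3i), 4.
Their magnitudes are: 3.162, 3.162, 4.243, 4.243, 4.
Zeros with |z| < R = 3.5: (-3 + 1i), (-3 - 1i).
Count = 2.
By the argument principle, (1/2πi) ∮_{|z|=R} p'(z)/p(z) dz equals exactly this count.

Number of zeros inside |z| < 3.5: 2.


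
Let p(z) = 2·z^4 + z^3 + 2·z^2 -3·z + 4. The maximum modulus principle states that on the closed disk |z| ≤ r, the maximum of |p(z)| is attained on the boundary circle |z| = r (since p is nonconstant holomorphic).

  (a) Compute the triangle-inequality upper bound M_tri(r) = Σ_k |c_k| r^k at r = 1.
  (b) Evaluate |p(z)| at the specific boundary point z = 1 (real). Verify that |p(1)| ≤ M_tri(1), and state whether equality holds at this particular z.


Coefficients: c_0 = 4, c_1 = -3, c_2 = 2, c_3 = 1, c_4 = 2. Radius r = 1.
Part (a). Triangle bound: M_tri(r) = Σ_k |c_k| r^k
  = |4|·1^0 + |-3|·1^1 + |2|·1^2 + |1|·1^3 + |2|·1^4
  = 4 + 3 + 2 + 1 + 2 = 12.
This bounds M(r) := max_{|z|=r} |p(z)| from above; equality holds iff all terms c_k z^k can be made to align in phase at a single z on |z|=r.
Part (b). At z = 1 (real, on the circle |z| = r):
  p(1) = (4)·1^0 + (-3)·1^1 + (2)·1^2 + (1)·1^3 + (2)·1^4 = 6.
  |p(1)| = 6.
Check: |p(1)| = 6 ≤ 12 = M_tri(1). ✓ Equality does not hold at z = 1 (the coefficients have mixed signs, so the terms do not all align in phase there).

M_tri(1) = 12; |p(1)| = 6; equality at z=1: no.


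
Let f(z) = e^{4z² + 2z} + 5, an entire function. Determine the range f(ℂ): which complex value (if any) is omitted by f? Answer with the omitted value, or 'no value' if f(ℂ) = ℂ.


Little Picard bounds the complement of f(ℂ) to at most one point.
The exponent g(z) = 4z² + 2z is a nonconstant polynomial, hence surjective onto ℂ. So e^{g(z)} takes every value in {e^w : w ∈ ℂ} = ℂ ∖ {0}. Adding 5 shifts the range to ℂ ∖ {5}. f omits exactly 5.

Omitted value: 5.


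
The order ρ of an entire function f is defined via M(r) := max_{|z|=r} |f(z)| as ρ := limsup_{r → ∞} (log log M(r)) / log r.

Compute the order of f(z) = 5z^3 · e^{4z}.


M(r) = max_{|z|=r} |5|·|z|^3·|e^{4z}| = 5·r^3 · e^{4r^1} (the factors attain their maxima compatibly on |z|=r). Then log M(r) = log 5 + 3·log r + 4r^1, dominated by the last term, so log log M(r) ~ 1·log r. The polynomial factor 5z^3 contributes only a log r term and does not affect the order. ρ = 1.
Therefore ρ = 1.

Order ρ = 1.


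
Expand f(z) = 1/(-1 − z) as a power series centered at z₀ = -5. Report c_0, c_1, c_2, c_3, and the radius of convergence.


Let w = z − z₀, so z = z₀ + w.
Then -1 − z = -1 − (z₀ + w) = (-1 − z₀) − w = 4 − w.
f(z) = 1/(4 − w) = (1/(4)) · 1/(1 − w/(4)) = Σ_{n≥0} w^n / (4)^(n+1).
So c_n = 1/(4)^(n+1):
  c_0 = 1/(4)^1 = 1/4.
  c_1 = 1/(4)^2 = 1/16.
  c_2 = 1/(4)^3 = 1/64.
  c_3 = 1/(4)^4 = 1/256.
The series is valid for |w/d| < 1, i.e. |z − z₀| < |d|.
Radius of convergence: R = |-1 − z₀| = |4| = 4 (distance from z₀ to the singularity z = -1).

c_0 = 1/4, c_1 = 1/16, c_2 = 1/64, c_3 = 1/256; R = 4.


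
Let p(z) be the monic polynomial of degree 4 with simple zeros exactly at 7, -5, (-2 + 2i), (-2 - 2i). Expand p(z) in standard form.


The polynomial is p(z) = ∏_{α ∈ S} (z − α), where S = {7, -5, (-2 + 2i), (-2 - 2i)}.
Expanding the product yields: p(z) = z^4 + 2·z^3 -35·z^2 -156·z -280.
Note conjugate pairs combine to real quadratics: (z − (-2+2i))(z − (-2−2i)) = z² + 4z + 8.
The resulting polynomial has degree 4 and real coefficients as required.

p(z) = z^4 + 2·z^3 -35·z^2 -156·z -280.


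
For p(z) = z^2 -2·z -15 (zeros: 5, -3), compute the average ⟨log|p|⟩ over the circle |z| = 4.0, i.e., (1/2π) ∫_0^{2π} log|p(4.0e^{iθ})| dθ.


Zeros: -3, 5; r = 4.0.
Inside |z| < r: -3. Outside (|z| ≥ r): 5.
p(0) = -15, so log|p(0)| = log(15) = 2.7081.
Apply Jensen: I(r) = log|p(0)| + Σ_k log(r/|z_k|), summed over zeros inside |z| < r.
  log(r/|z_k|) for z_k = -3: log(4.0/3) = 0.2877
  Outside zeros (5) contribute nothing to the Jensen sum.
Sum over inside zeros: 0.2877.
I(r) = log|p(0)| + (inside sum) = 2.7081 + 0.2877 = 2.9957.
Note: since some zeros are outside |z| ≤ r, the simplified n·log(r) form does NOT apply — only the inside zeros contribute.

I(r) ≈ 2.9957.


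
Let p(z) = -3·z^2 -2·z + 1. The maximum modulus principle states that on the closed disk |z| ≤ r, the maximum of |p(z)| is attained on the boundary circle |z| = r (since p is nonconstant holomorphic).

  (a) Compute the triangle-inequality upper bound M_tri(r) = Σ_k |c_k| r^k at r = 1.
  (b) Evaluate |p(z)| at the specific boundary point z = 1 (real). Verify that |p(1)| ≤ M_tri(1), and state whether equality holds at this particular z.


Coefficients: c_0 = 1, c_1 = -2, c_2 = -3. Radius r = 1.
Part (a). Triangle bound: M_tri(r) = Σ_k |c_k| r^k
  = |1|·1^0 + |-2|·1^1 + |-3|·1^2
  = 1 + 2 + 3 = 6.
This bounds M(r) := max_{|z|=r} |p(z)| from above; equality holds iff all terms c_k z^k can be made to align in phase at a single z on |z|=r.
Part (b). At z = 1 (real, on the circle |z| = r):
  p(1) = (1)·1^0 + (-2)·1^1 + (-3)·1^2 = -4.
  |p(1)| = 4.
Check: |p(1)| = 4 ≤ 6 = M_tri(1). ✓ Equality does not hold at z = 1 (the coefficients have mixed signs, so the terms do not all align in phase there).

M_tri(1) = 6; |p(1)| = 4; equality at z=1: no.


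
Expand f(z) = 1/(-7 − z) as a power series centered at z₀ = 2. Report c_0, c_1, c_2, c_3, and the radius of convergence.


Let w = z − z₀, so z = z₀ + w.
Then -7 − z = -7 − (z₀ + w) = (-7 − z₀) − w = -9 − w.
f(z) = 1/(-9 − w) = (1/(-9)) · 1/(1 − w/(-9)) = Σ_{n≥0} w^n / (-9)^(n+1).
So c_n = 1/(-9)^(n+1):
  c_0 = 1/(-9)^1 = -1/9.
  c_1 = 1/(-9)^2 = 1/81.
  c_2 = 1/(-9)^3 = -1/729.
  c_3 = 1/(-9)^4 = 1/6561.
The series is valid for |w/d| < 1, i.e. |z − z₀| < |d|.
Radius of convergence: R = |-7 − z₀| = |-9| = 9 (distance from z₀ to the singularity z = -7).

c_0 = -1/9, c_1 = 1/81, c_2 = -1/729, c_3 = 1/6561; R = 9.


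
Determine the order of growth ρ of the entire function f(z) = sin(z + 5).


sin(w) is a linear combination of e^{iw} and e^{−iw} (or e^w, e^{−w} in the hyperbolic case), so |sin(w)| ≤ e^{|w|}. With w = z + 5, |w| ≤ 1|z| + 5 = 1r + 5 on |z| = r, giving M(r) ≤ e^{1r + 5}, so ρ ≤ 1. On a suitable ray (z = it for sin/cos; z = t for sinh/cosh, t real → ∞), |sin(z + 5)| grows like e^{1|t|}/2, so ρ ≥ 1. Hence ρ = 1.
Therefore ρ = 1.

Order ρ = 1.


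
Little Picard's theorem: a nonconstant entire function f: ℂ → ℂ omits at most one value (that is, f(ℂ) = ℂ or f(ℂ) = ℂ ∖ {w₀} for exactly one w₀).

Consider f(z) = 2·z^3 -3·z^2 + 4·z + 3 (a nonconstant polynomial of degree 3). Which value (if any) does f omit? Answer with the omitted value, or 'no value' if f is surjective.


Little Picard bounds the complement of f(ℂ) to at most one point.
For every w ∈ ℂ, the equation p(z) − w = 0 is a nonconstant polynomial in z and hence has at least one root by the fundamental theorem of algebra. So p is surjective onto ℂ, omitting no value.

Omitted value: no value.
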